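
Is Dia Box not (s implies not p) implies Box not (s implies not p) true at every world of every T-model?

Tableau for the negation not (Dia Box not (s implies not p) implies Box not (s implies not p)):
1. not (Dia Box not (s implies not p) implies Box not (s implies not p)), 0
2. Dia Box not (s implies not p), 0
3. not Box not (s implies not p), 0
4. Box not (s implies not p), 1
5. not (s implies not p), 1
6. s, 1
7. p, 1
8. s implies not p, 2
9. not p, 2
Accessibility: 0R0, 0R1, 0R2, 1R1, 2R2
The negation has an open branch (countermodel exists).

No, not valid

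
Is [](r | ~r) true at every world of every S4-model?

Valid in S4

Tableau for the negation ~[](r | ~r):
1. ~[](r | ~r), u
2. ~(r | ~r), v
3. ~r, v
4. r, v
Accessibility: uRu, uRv, vRv
Branch closes: r and ~r both at v.
All branches of the negation close; one closing branch shown above.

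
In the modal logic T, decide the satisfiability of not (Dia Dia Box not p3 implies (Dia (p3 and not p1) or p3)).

Yes, satisfiable

1. not (Dia Dia Box not p3 implies (Dia (p3 and not p1) or p3)), 0
2. Dia Dia Box not p3, 0   [neg-implies-rule on 1]
3. not (Dia (p3 and not p1) or p3), 0   [neg-implies-rule on 1]
4. not Dia (p3 and not p1), 0   [neg-or-rule on 3]
5. not p3, 0   [neg-or-rule on 3]
6. not (p3 and not p1), 0   [neg-Dia-rule on 4 via 0R0]
7. p1, 0   [neg-and-rule on 6 (branches; this branch)]
8. Dia Box not p3, 1   [Dia-rule on 2: fresh world 1, 0R1]
9. not (p3 and not p1), 1   [neg-Dia-rule on 4 via 0R1]
10. p1, 1   [neg-and-rule on 9 (branches; this branch)]
11. Box not p3, 2   [Dia-rule on 8: fresh world 2, 1R2]
12. not p3, 2   [Box-rule on 11 via 2R2]
Accessibility: 0R0, 0R1, 1R1, 1R2, 2R2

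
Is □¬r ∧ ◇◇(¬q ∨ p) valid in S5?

No, not valid

Tableau for the negation ¬(□¬r ∧ ◇◇(¬q ∨ p)):
1. ¬(□¬r ∧ ◇◇(¬q ∨ p)), u
2. ¬◇◇(¬q ∨ p), u
3. ¬◇(¬q ∨ p), u
4. ¬(¬q ∨ p), u
5. q, u
6. ¬p, u
Accessibility: uRu
The negation has an open branch (countermodel exists).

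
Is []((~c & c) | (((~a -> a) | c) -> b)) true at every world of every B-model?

No, not valid

Tableau for the negation ~[]((~c & c) | (((~a -> a) | c) -> b)):
1. ~[]((~c & c) | (((~a -> a) | c) -> b)), 0
2. ~((~c & c) | (((~a -> a) | c) -> b)), 1   [~[]-rule on 1: fresh world 1, 0R1]
3. ~(~c & c), 1   [~|-rule on 2]
4. ~(((~a -> a) | c) -> b), 1   [~|-rule on 2]
5. (~a -> a) | c, 1   [~->-rule on 4]
6. ~b, 1   [~->-rule on 4]
7. ~c, 1   [~&-rule on 3 (branches; this branch)]
8. ~a -> a, 1   [|-rule on 5 (branches; this branch)]
9. a, 1   [->-rule on 8 (branches; this branch)]
Accessibility: 0R0, 0R1, 1R0, 1R1
The negation has an open branch (countermodel exists).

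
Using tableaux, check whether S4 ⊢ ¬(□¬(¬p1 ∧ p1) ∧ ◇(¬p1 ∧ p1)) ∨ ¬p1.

Yes, valid

Tableau for the negation ¬(¬(□¬(¬p1 ∧ p1) ∧ ◇(¬p1 ∧ p1)) ∨ ¬p1):
1. ¬(¬(□¬(¬p1 ∧ p1) ∧ ◇(¬p1 ∧ p1)) ∨ ¬p1), 0
2. □¬(¬p1 ∧ p1) ∧ ◇(¬p1 ∧ p1), 0   [¬∨-rule on 1]
3. p1, 0   [¬∨-rule on 1]
4. □¬(¬p1 ∧ p1), 0   [∧-rule on 2]
5. ◇(¬p1 ∧ p1), 0   [∧-rule on 2]
6. ¬(¬p1 ∧ p1), 0   [□-rule on 4 via 0R0]
7. ¬p1 ∧ p1, 1   [◇-rule on 5: fresh world 1, 0R1]
8. ¬p1, 1   [∧-rule on 7]
9. p1, 1   [∧-rule on 7]
Accessibility: 0R0, 0R1, 1R1
Branch closes: p1 and ¬p1 both at 1.
Every branch of the negation's tableau closes; the branch above is one of them.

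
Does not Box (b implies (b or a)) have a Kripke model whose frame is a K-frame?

1. not Box (b implies (b or a)), 0
2. not (b implies (b or a)), 1
3. b, 1
4. not (b or a), 1
5. not b, 1
6. not a, 1
Accessibility: 0R1
Branch closes: b and not b both at 1.
(One branch shown.) All branches close.

Unsatisfiable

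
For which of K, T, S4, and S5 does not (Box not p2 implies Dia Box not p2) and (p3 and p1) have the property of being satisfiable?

K-tableau for the formula:
1. not (Box not p2 implies Dia Box not p2) and (p3 and p1), u
2. not (Box not p2 implies Dia Box not p2), u
3. p3 and p1, u
4. Box not p2, u
5. not Dia Box not p2, u
6. p3, u
7. p1, u
Complete open branch: satisfiable in K.
T-tableau for the formula:
1. not (Box not p2 implies Dia Box not p2) and (p3 and p1), u
2. not (Box not p2 implies Dia Box not p2), u
3. p3 and p1, u
4. Box not p2, u
5. not Dia Box not p2, u
6. p3, u
7. p1, u
8. not p2, u
9. not Box not p2, u
10. p2, v
11. not p2, v
Accessibility: uRu, uRv, vRv
Branch closes: p2 and not p2 both at v.
Every branch closes (one shown): unsatisfiable in T, hence also in S4, S5 (every S4/S5-frame is a T-frame).

K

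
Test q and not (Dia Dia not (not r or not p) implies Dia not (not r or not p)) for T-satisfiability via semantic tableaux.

Satisfiable (open branch found)

1. q and not (Dia Dia not (not r or not p) implies Dia not (not r or not p)), w0
2. q, w0
3. not (Dia Dia not (not r or not p) implies Dia not (not r or not p)), w0
4. Dia Dia not (not r or not p), w0
5. not Dia not (not r or not p), w0
6. not r or not p, w0
7. not p, w0
8. Dia not (not r or not p), w1
9. not r or not p, w1
10. not p, w1
11. not (not r or not p), w2
12. r, w2
13. p, w2
Accessibility: w0Rw0, w0Rw1, w1Rw1, w1Rw2, w2Rw2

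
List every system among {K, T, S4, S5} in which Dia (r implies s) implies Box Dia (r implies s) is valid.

S5

S5-tableau for the negation not (Dia (r implies s) implies Box Dia (r implies s)):
1. not (Dia (r implies s) implies Box Dia (r implies s)), u
2. Dia (r implies s), u   [neg-implies-rule on 1]
3. not Box Dia (r implies s), u   [neg-implies-rule on 1]
4. r implies s, v   [Dia-rule on 2: fresh world v, uRv]
5. s, v   [implies-rule on 4 (branches; this branch)]
6. not Dia (r implies s), w   [neg-Box-rule on 3: fresh world w, uRw]
7. not (r implies s), u   [neg-Dia-rule on 6 via wRu]
8. r, u   [neg-implies-rule on 7]
9. not s, u   [neg-implies-rule on 7]
10. not (r implies s), v   [neg-Dia-rule on 6 via wRv]
11. r, v   [neg-implies-rule on 10]
12. not s, v   [neg-implies-rule on 10]
Accessibility: uRu, uRv, uRw, vRu, vRv, vRw, wRu, wRv, wRw
Branch closes: s and not s both at v.
Every branch closes (one shown): valid in S5.
S4-tableau for the negation not (Dia (r implies s) implies Box Dia (r implies s)):
1. not (Dia (r implies s) implies Box Dia (r implies s)), u
2. Dia (r implies s), u   [neg-implies-rule on 1]
3. not Box Dia (r implies s), u   [neg-implies-rule on 1]
4. r implies s, v   [Dia-rule on 2: fresh world v, uRv]
5. s, v   [implies-rule on 4 (branches; this branch)]
6. not Dia (r implies s), w   [neg-Box-rule on 3: fresh world w, uRw]
7. not (r implies s), w   [neg-Dia-rule on 6 via wRw]
8. r, w   [neg-implies-rule on 7]
9. not s, w   [neg-implies-rule on 7]
Accessibility: uRu, uRv, uRw, vRv, wRw
Complete open branch: countermodel on an S4-frame, so not valid in S4, nor in K, T (the same frame is also a K-frame and a T-frame).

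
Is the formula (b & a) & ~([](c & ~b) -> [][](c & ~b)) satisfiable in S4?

1. (b & a) & ~([](c & ~b) -> [][](c & ~b)), 0
2. b & a, 0   [&-rule on 1]
3. ~([](c & ~b) -> [][](c & ~b)), 0   [&-rule on 1]
4. b, 0   [&-rule on 2]
5. a, 0   [&-rule on 2]
6. [](c & ~b), 0   [~->-rule on 3]
7. ~[][](c & ~b), 0   [~->-rule on 3]
8. c & ~b, 0   [[]-rule on 6 via 0R0]
9. c, 0   [&-rule on 8]
10. ~b, 0   [&-rule on 8]
Accessibility: 0R0
Branch closes: b and ~b both at 0.
Every branch closes; the branch above is one of them.

Unsatisfiable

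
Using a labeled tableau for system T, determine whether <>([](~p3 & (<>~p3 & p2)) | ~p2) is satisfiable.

1. <>([](~p3 & (<>~p3 & p2)) | ~p2), 0
2. [](~p3 & (<>~p3 & p2)) | ~p2, 1
3. ~p2, 1
Accessibility: 0R0, 0R1, 1R1

Satisfiable (open branch found)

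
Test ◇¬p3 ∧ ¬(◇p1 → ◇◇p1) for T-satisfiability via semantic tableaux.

Unsatisfiable

1. ◇¬p3 ∧ ¬(◇p1 → ◇◇p1), u
2. ◇¬p3, u   [∧-rule on 1]
3. ¬(◇p1 → ◇◇p1), u   [∧-rule on 1]
4. ◇p1, u   [¬→-rule on 3]
5. ¬◇◇p1, u   [¬→-rule on 3]
6. ¬◇p1, u   [¬◇-rule on 5 via uRu]
7. ¬p1, u   [¬◇-rule on 6 via uRu]
8. ¬p3, v   [◇-rule on 2: fresh world v, uRv]
9. ¬◇p1, v   [¬◇-rule on 5 via uRv]
10. ¬p1, v   [¬◇-rule on 6 via uRv]
11. p1, w   [◇-rule on 4: fresh world w, uRw]
12. ¬◇p1, w   [¬◇-rule on 5 via uRw]
13. ¬p1, w   [¬◇-rule on 6 via uRw]
Accessibility: uRu, uRv, uRw, vRv, wRw
Branch closes: p1 and ¬p1 both at w.
All branches of the tableau close; one closing branch shown above.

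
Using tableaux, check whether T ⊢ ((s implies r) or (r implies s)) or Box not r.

Valid in T

Tableau for the negation not (((s implies r) or (r implies s)) or Box not r):
1. not (((s implies r) or (r implies s)) or Box not r), w0
2. not ((s implies r) or (r implies s)), w0   [neg-or-rule on 1]
3. not Box not r, w0   [neg-or-rule on 1]
4. not (s implies r), w0   [neg-or-rule on 2]
5. not (r implies s), w0   [neg-or-rule on 2]
6. s, w0   [neg-implies-rule on 4]
7. not r, w0   [neg-implies-rule on 4]
8. r, w0   [neg-implies-rule on 5]
9. not s, w0   [neg-implies-rule on 5]
Accessibility: w0Rw0
Branch closes: r and not r both at w0.
All branches of the negation close; one closing branch shown above.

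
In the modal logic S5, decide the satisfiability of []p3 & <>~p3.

1. []p3 & <>~p3, u
2. []p3, u
3. <>~p3, u
4. p3, u
5. ~p3, v
6. p3, v
Accessibility: uRu, uRv, vRu, vRv
Branch closes: p3 and ~p3 both at v.
Every branch closes; the branch above is one of them.

Unsatisfiable (every branch closes)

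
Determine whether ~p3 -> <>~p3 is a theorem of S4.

Yes, valid

Tableau for the negation ~(~p3 -> <>~p3):
1. ~(~p3 -> <>~p3), w0
2. ~p3, w0   [~->-rule on 1]
3. ~<>~p3, w0   [~->-rule on 1]
4. p3, w0   [~<>-rule on 3 via w0Rw0]
Accessibility: w0Rw0
Branch closes: p3 and ~p3 both at w0.
Every branch of the negation's tableau closes; the branch above is one of them.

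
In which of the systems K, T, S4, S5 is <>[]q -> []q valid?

S5

S4-tableau for the negation ~(<>[]q -> []q):
1. ~(<>[]q -> []q), w0
2. <>[]q, w0
3. ~[]q, w0
4. []q, w1
5. q, w1
6. ~q, w2
Accessibility: w0Rw0, w0Rw1, w0Rw2, w1Rw1, w2Rw2
Complete open branch: countermodel on an S4-frame, so not valid in S4, nor in K, T (the same frame is also a K-frame and a T-frame).
S5-tableau for the negation ~(<>[]q -> []q):
1. ~(<>[]q -> []q), w0
2. <>[]q, w0
3. ~[]q, w0
4. []q, w1
5. q, w0
6. q, w1
7. ~q, w2
8. q, w2
Accessibility: w0Rw0, w0Rw1, w0Rw2, w1Rw0, w1Rw1, w1Rw2, w2Rw0, w2Rw1, w2Rw2
Branch closes: q and ~q both at w2.
Every branch closes (one shown): valid in S5.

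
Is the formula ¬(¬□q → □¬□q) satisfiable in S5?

Unsatisfiable (every branch closes)

1. ¬(¬□q → □¬□q), 0
2. ¬□q, 0
3. ¬□¬□q, 0
4. ¬q, 1
5. □q, 2
6. q, 0
7. q, 1
Accessibility: 0R0, 0R1, 0R2, 1R0, 1R1, 1R2, 2R0, 2R1, 2R2
Branch closes: q and ¬q both at 1.
All branches of the tableau close; one closing branch shown above.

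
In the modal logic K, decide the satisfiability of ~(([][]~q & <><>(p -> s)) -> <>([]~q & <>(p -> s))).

1. ~(([][]~q & <><>(p -> s)) -> <>([]~q & <>(p -> s))), 0
2. [][]~q & <><>(p -> s), 0
3. ~<>([]~q & <>(p -> s)), 0
4. [][]~q, 0
5. <><>(p -> s), 0
6. <>(p -> s), 1
7. ~([]~q & <>(p -> s)), 1
8. []~q, 1
9. ~[]~q, 1
10. p -> s, 2
11. ~q, 2
12. s, 2
13. q, 3
14. ~q, 3
Accessibility: 0R1, 1R2, 1R3
Branch closes: q and ~q both at 3.
Every branch closes; the branch above is one of them.

No, unsatisfiable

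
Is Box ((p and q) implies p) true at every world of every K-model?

Valid in K

Tableau for the negation not Box ((p and q) implies p):
1. not Box ((p and q) implies p), w0
2. not ((p and q) implies p), w1   [neg-Box-rule on 1: fresh world w1, w0Rw1]
3. p and q, w1   [neg-implies-rule on 2]
4. not p, w1   [neg-implies-rule on 2]
5. p, w1   [and-rule on 3]
6. q, w1   [and-rule on 3]
Accessibility: w0Rw1
Branch closes: p and not p both at w1.
Every branch of the negation's tableau closes; the branch above is one of them.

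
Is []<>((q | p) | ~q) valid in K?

Tableau for the negation ~[]<>((q | p) | ~q):
1. ~[]<>((q | p) | ~q), 0
2. ~<>((q | p) | ~q), 1
Accessibility: 0R1
The negation has an open branch (countermodel exists).

Invalid (countermodel exists)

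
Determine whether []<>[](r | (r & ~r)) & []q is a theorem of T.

Tableau for the negation ~([]<>[](r | (r & ~r)) & []q):
1. ~([]<>[](r | (r & ~r)) & []q), u
2. ~[]q, u
3. ~q, v
Accessibility: uRu, uRv, vRv
The negation has an open branch (countermodel exists).

Invalid (countermodel exists)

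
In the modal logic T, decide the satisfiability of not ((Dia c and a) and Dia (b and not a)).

Yes, satisfiable

1. not ((Dia c and a) and Dia (b and not a)), w0
2. not Dia (b and not a), w0   [neg-and-rule on 1 (branches; this branch)]
3. not (b and not a), w0   [neg-Dia-rule on 2 via w0Rw0]
4. a, w0   [neg-and-rule on 3 (branches; this branch)]
Accessibility: w0Rw0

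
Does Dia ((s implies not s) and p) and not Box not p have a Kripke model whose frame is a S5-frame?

1. Dia ((s implies not s) and p) and not Box not p, 0
2. Dia ((s implies not s) and p), 0
3. not Box not p, 0
4. (s implies not s) and p, 1
5. s implies not s, 1
6. p, 1
7. not s, 1
8. p, 2
Accessibility: 0R0, 0R1, 0R2, 1R0, 1R1, 1R2, 2R0, 2R1, 2R2

Satisfiable (open branch found)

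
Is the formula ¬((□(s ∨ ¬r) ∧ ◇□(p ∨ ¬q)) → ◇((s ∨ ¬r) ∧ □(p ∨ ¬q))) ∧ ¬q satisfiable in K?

Unsatisfiable

1. ¬((□(s ∨ ¬r) ∧ ◇□(p ∨ ¬q)) → ◇((s ∨ ¬r) ∧ □(p ∨ ¬q))) ∧ ¬q, w0
2. ¬((□(s ∨ ¬r) ∧ ◇□(p ∨ ¬q)) → ◇((s ∨ ¬r) ∧ □(p ∨ ¬q))), w0   [∧-rule on 1]
3. ¬q, w0   [∧-rule on 1]
4. □(s ∨ ¬r) ∧ ◇□(p ∨ ¬q), w0   [¬→-rule on 2]
5. ¬◇((s ∨ ¬r) ∧ □(p ∨ ¬q)), w0   [¬→-rule on 2]
6. □(s ∨ ¬r), w0   [∧-rule on 4]
7. ◇□(p ∨ ¬q), w0   [∧-rule on 4]
8. □(p ∨ ¬q), w1   [◇-rule on 7: fresh world w1, w0Rw1]
9. ¬((s ∨ ¬r) ∧ □(p ∨ ¬q)), w1   [¬◇-rule on 5 via w0Rw1]
10. s ∨ ¬r, w1   [□-rule on 6 via w0Rw1]
11. ¬□(p ∨ ¬q), w1   [¬∧-rule on 9 (branches; this branch)]
12. ¬r, w1   [∨-rule on 10 (branches; this branch)]
13. ¬(p ∨ ¬q), w2   [¬□-rule on 11: fresh world w2, w1Rw2]
14. ¬p, w2   [¬∨-rule on 13]
15. q, w2   [¬∨-rule on 13]
16. p ∨ ¬q, w2   [□-rule on 8 via w1Rw2]
17. ¬q, w2   [∨-rule on 16 (branches; this branch)]
Accessibility: w0Rw1, w1Rw2
Branch closes: q and ¬q both at w2.
All branches of the tableau close; one closing branch shown above.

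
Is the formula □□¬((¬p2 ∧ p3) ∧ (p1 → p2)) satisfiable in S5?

Satisfiable

1. □□¬((¬p2 ∧ p3) ∧ (p1 → p2)), 0
2. □¬((¬p2 ∧ p3) ∧ (p1 → p2)), 0
3. ¬((¬p2 ∧ p3) ∧ (p1 → p2)), 0
4. ¬(p1 → p2), 0
5. p1, 0
6. ¬p2, 0
Accessibility: 0R0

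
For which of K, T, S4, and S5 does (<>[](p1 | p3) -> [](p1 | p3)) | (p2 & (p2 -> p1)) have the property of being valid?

S5

S4-tableau for the negation ~((<>[](p1 | p3) -> [](p1 | p3)) | (p2 & (p2 -> p1))):
1. ~((<>[](p1 | p3) -> [](p1 | p3)) | (p2 & (p2 -> p1))), w0
2. ~(<>[](p1 | p3) -> [](p1 | p3)), w0   [~|-rule on 1]
3. ~(p2 & (p2 -> p1)), w0   [~|-rule on 1]
4. <>[](p1 | p3), w0   [~->-rule on 2]
5. ~[](p1 | p3), w0   [~->-rule on 2]
6. ~(p2 -> p1), w0   [~&-rule on 3 (branches; this branch)]
7. p2, w0   [~->-rule on 6]
8. ~p1, w0   [~->-rule on 6]
9. [](p1 | p3), w1   [<>-rule on 4: fresh world w1, w0Rw1]
10. p1 | p3, w1   [[]-rule on 9 via w1Rw1]
11. p3, w1   [|-rule on 10 (branches; this branch)]
12. ~(p1 | p3), w2   [~[]-rule on 5: fresh world w2, w0Rw2]
13. ~p1, w2   [~|-rule on 12]
14. ~p3, w2   [~|-rule on 12]
Accessibility: w0Rw0, w0Rw1, w0Rw2, w1Rw1, w2Rw2
Complete open branch: countermodel on an S4-frame, so not valid in S4, nor in K, T (the same frame is also a K-frame and a T-frame).
S5-tableau for the negation ~((<>[](p1 | p3) -> [](p1 | p3)) | (p2 & (p2 -> p1))):
1. ~((<>[](p1 | p3) -> [](p1 | p3)) | (p2 & (p2 -> p1))), w0
2. ~(<>[](p1 | p3) -> [](p1 | p3)), w0   [~|-rule on 1]
3. ~(p2 & (p2 -> p1)), w0   [~|-rule on 1]
4. <>[](p1 | p3), w0   [~->-rule on 2]
5. ~[](p1 | p3), w0   [~->-rule on 2]
6. ~(p2 -> p1), w0   [~&-rule on 3 (branches; this branch)]
7. p2, w0   [~->-rule on 6]
8. ~p1, w0   [~->-rule on 6]
9. [](p1 | p3), w1   [<>-rule on 4: fresh world w1, w0Rw1]
10. p1 | p3, w0   [[]-rule on 9 via w1Rw0]
11. p1 | p3, w1   [[]-rule on 9 via w1Rw1]
12. p3, w0   [|-rule on 10 (branches; this branch)]
13. p3, w1   [|-rule on 11 (branches; this branch)]
14. ~(p1 | p3), w2   [~[]-rule on 5: fresh world w2, w0Rw2]
15. ~p1, w2   [~|-rule on 14]
16. ~p3, w2   [~|-rule on 14]
17. p1 | p3, w2   [[]-rule on 9 via w1Rw2]
18. p3, w2   [|-rule on 17 (branches; this branch)]
Accessibility: w0Rw0, w0Rw1, w0Rw2, w1Rw0, w1Rw1, w1Rw2, w2Rw0, w2Rw1, w2Rw2
Branch closes: p3 and ~p3 both at w2.
Every branch closes (one shown): valid in S5.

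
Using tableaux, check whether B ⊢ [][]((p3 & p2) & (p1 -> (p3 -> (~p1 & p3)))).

No, not valid

Tableau for the negation ~[][]((p3 & p2) & (p1 -> (p3 -> (~p1 & p3)))):
1. ~[][]((p3 & p2) & (p1 -> (p3 -> (~p1 & p3)))), w0
2. ~[]((p3 & p2) & (p1 -> (p3 -> (~p1 & p3)))), w1
3. ~((p3 & p2) & (p1 -> (p3 -> (~p1 & p3)))), w2
4. ~(p1 -> (p3 -> (~p1 & p3))), w2
5. p1, w2
6. ~(p3 -> (~p1 & p3)), w2
7. p3, w2
8. ~(~p1 & p3), w2
Accessibility: w0Rw0, w0Rw1, w1Rw0, w1Rw1, w1Rw2, w2Rw1, w2Rw2
The negation has an open branch (countermodel exists).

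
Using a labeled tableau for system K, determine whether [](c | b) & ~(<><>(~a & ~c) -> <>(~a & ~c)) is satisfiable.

Satisfiable (open branch found)

1. [](c | b) & ~(<><>(~a & ~c) -> <>(~a & ~c)), u
2. [](c | b), u   [&-rule on 1]
3. ~(<><>(~a & ~c) -> <>(~a & ~c)), u   [&-rule on 1]
4. <><>(~a & ~c), u   [~->-rule on 3]
5. ~<>(~a & ~c), u   [~->-rule on 3]
6. <>(~a & ~c), v   [<>-rule on 4: fresh world v, uRv]
7. c | b, v   [[]-rule on 2 via uRv]
8. ~(~a & ~c), v   [~<>-rule on 5 via uRv]
9. b, v   [|-rule on 7 (branches; this branch)]
10. c, v   [~&-rule on 8 (branches; this branch)]
11. ~a & ~c, w   [<>-rule on 6: fresh world w, vRw]
12. ~a, w   [&-rule on 11]
13. ~c, w   [&-rule on 11]
Accessibility: uRv, vRw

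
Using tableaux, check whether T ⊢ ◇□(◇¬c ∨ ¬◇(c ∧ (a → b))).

Not valid

Tableau for the negation ¬◇□(◇¬c ∨ ¬◇(c ∧ (a → b))):
1. ¬◇□(◇¬c ∨ ¬◇(c ∧ (a → b))), u
2. ¬□(◇¬c ∨ ¬◇(c ∧ (a → b))), u   [¬◇-rule on 1 via uRu]
3. ¬(◇¬c ∨ ¬◇(c ∧ (a → b))), v   [¬□-rule on 2: fresh world v, uRv]
4. ¬◇¬c, v   [¬∨-rule on 3]
5. ◇(c ∧ (a → b)), v   [¬∨-rule on 3]
6. ¬□(◇¬c ∨ ¬◇(c ∧ (a → b))), v   [¬◇-rule on 1 via uRv]
7. c, v   [¬◇-rule on 4 via vRv]
8. c ∧ (a → b), w   [◇-rule on 5: fresh world w, vRw]
9. c, w   [∧-rule on 8]
10. a → b, w   [∧-rule on 8]
11. b, w   [→-rule on 10 (branches; this branch)]
12. ¬(◇¬c ∨ ¬◇(c ∧ (a → b))), x   [¬□-rule on 6: fresh world x, vRx]
13. ¬◇¬c, x   [¬∨-rule on 12]
14. ◇(c ∧ (a → b)), x   [¬∨-rule on 12]
15. c, x   [¬◇-rule on 4 via vRx]
16. c ∧ (a → b), y   [◇-rule on 14: fresh world y, xRy]
17. c, y   [∧-rule on 16]
18. a → b, y   [∧-rule on 16]
19. b, y   [→-rule on 18 (branches; this branch)]
Accessibility: uRu, uRv, vRv, vRw, vRx, wRw, xRx, xRy, yRy
The negation has an open branch (countermodel exists).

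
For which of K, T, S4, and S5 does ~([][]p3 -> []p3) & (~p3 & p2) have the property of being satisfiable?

T-tableau for the formula:
1. ~([][]p3 -> []p3) & (~p3 & p2), u
2. ~([][]p3 -> []p3), u   [&-rule on 1]
3. ~p3 & p2, u   [&-rule on 1]
4. [][]p3, u   [~->-rule on 2]
5. ~[]p3, u   [~->-rule on 2]
6. ~p3, u   [&-rule on 3]
7. p2, u   [&-rule on 3]
8. []p3, u   [[]-rule on 4 via uRu]
9. p3, u   [[]-rule on 8 via uRu]
Accessibility: uRu
Branch closes: p3 and ~p3 both at u.
Every branch closes (one shown): unsatisfiable in T, hence also in S4, S5 (every S4/S5-frame is a T-frame).
K-tableau for the formula:
1. ~([][]p3 -> []p3) & (~p3 & p2), u
2. ~([][]p3 -> []p3), u   [&-rule on 1]
3. ~p3 & p2, u   [&-rule on 1]
4. [][]p3, u   [~->-rule on 2]
5. ~[]p3, u   [~->-rule on 2]
6. ~p3, u   [&-rule on 3]
7. p2, u   [&-rule on 3]
8. ~p3, v   [~[]-rule on 5: fresh world v, uRv]
9. []p3, v   [[]-rule on 4 via uRv]
Accessibility: uRv
Complete open branch: satisfiable in K.

K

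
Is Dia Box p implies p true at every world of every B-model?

Valid in B

Tableau for the negation not (Dia Box p implies p):
1. not (Dia Box p implies p), u
2. Dia Box p, u
3. not p, u
4. Box p, v
5. p, u
Accessibility: uRu, uRv, vRu, vRv
Branch closes: p and not p both at u.
All branches of the negation close; one closing branch shown above.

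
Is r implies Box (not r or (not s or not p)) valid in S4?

Tableau for the negation not (r implies Box (not r or (not s or not p))):
1. not (r implies Box (not r or (not s or not p))), 0
2. r, 0
3. not Box (not r or (not s or not p)), 0
4. not (not r or (not s or not p)), 1
5. r, 1
6. not (not s or not p), 1
7. s, 1
8. p, 1
Accessibility: 0R0, 0R1, 1R1
The negation has an open branch (countermodel exists).

Invalid (countermodel exists)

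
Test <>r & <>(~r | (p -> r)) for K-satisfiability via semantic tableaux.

Satisfiable

1. <>r & <>(~r | (p -> r)), 0
2. <>r, 0   [&-rule on 1]
3. <>(~r | (p -> r)), 0   [&-rule on 1]
4. r, 1   [<>-rule on 2: fresh world 1, 0R1]
5. ~r | (p -> r), 2   [<>-rule on 3: fresh world 2, 0R2]
6. p -> r, 2   [|-rule on 5 (branches; this branch)]
7. r, 2   [->-rule on 6 (branches; this branch)]
Accessibility: 0R1, 0R2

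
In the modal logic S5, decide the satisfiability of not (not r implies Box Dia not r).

No, unsatisfiable

1. not (not r implies Box Dia not r), 0
2. not r, 0
3. not Box Dia not r, 0
4. not Dia not r, 1
5. r, 0
Accessibility: 0R0, 0R1, 1R0, 1R1
Branch closes: r and not r both at 0.
Every branch closes; the branch above is one of them.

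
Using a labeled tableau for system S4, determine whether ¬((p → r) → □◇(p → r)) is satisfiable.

Satisfiable

1. ¬((p → r) → □◇(p → r)), 0
2. p → r, 0
3. ¬□◇(p → r), 0
4. r, 0
5. ¬◇(p → r), 1
6. ¬(p → r), 1
7. p, 1
8. ¬r, 1
Accessibility: 0R0, 0R1, 1R1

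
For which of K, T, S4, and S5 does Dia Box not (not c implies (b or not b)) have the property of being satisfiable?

K-tableau for the formula:
1. Dia Box not (not c implies (b or not b)), w0
2. Box not (not c implies (b or not b)), w1   [Dia-rule on 1: fresh world w1, w0Rw1]
Accessibility: w0Rw1
Complete open branch: satisfiable in K.
T-tableau for the formula:
1. Dia Box not (not c implies (b or not b)), w0
2. Box not (not c implies (b or not b)), w1   [Dia-rule on 1: fresh world w1, w0Rw1]
3. not (not c implies (b or not b)), w1   [Box-rule on 2 via w1Rw1]
4. not c, w1   [neg-implies-rule on 3]
5. not (b or not b), w1   [neg-implies-rule on 3]
6. not b, w1   [neg-or-rule on 5]
7. b, w1   [neg-or-rule on 5]
Accessibility: w0Rw0, w0Rw1, w1Rw1
Branch closes: b and not b both at w1.
Every branch closes (one shown): unsatisfiable in T, hence also in S4, S5 (every S4/S5-frame is a T-frame).

K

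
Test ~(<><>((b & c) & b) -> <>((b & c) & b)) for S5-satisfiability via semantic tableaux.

Unsatisfiable

1. ~(<><>((b & c) & b) -> <>((b & c) & b)), 0
2. <><>((b & c) & b), 0
3. ~<>((b & c) & b), 0
4. ~((b & c) & b), 0
5. ~(b & c), 0
6. ~c, 0
7. <>((b & c) & b), 1
8. ~((b & c) & b), 1
9. ~(b & c), 1
10. ~c, 1
11. (b & c) & b, 2
12. b & c, 2
13. b, 2
14. c, 2
15. ~((b & c) & b), 2
16. ~(b & c), 2
17. ~c, 2
Accessibility: 0R0, 0R1, 0R2, 1R0, 1R1, 1R2, 2R0, 2R1, 2R2
Branch closes: c and ~c both at 2.
All branches of the tableau close; one closing branch shown above.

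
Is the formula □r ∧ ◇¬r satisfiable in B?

1. □r ∧ ◇¬r, 0
2. □r, 0
3. ◇¬r, 0
4. r, 0
5. ¬r, 1
6. r, 1
Accessibility: 0R0, 0R1, 1R0, 1R1
Branch closes: r and ¬r both at 1.
All branches of the tableau close; one closing branch shown above.

Unsatisfiable (every branch closes)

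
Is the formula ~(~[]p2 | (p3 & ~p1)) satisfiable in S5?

1. ~(~[]p2 | (p3 & ~p1)), 0
2. []p2, 0   [~|-rule on 1]
3. ~(p3 & ~p1), 0   [~|-rule on 1]
4. p2, 0   [[]-rule on 2 via 0R0]
5. p1, 0   [~&-rule on 3 (branches; this branch)]
Accessibility: 0R0

Satisfiable (open branch found)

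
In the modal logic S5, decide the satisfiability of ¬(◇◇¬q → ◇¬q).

1. ¬(◇◇¬q → ◇¬q), 0
2. ◇◇¬q, 0   [¬→-rule on 1]
3. ¬◇¬q, 0   [¬→-rule on 1]
4. q, 0   [¬◇-rule on 3 via 0R0]
5. ◇¬q, 1   [◇-rule on 2: fresh world 1, 0R1]
6. q, 1   [¬◇-rule on 3 via 0R1]
7. ¬q, 2   [◇-rule on 5: fresh world 2, 1R2]
8. q, 2   [¬◇-rule on 3 via 0R2]
Accessibility: 0R0, 0R1, 0R2, 1R0, 1R1, 1R2, 2R0, 2R1, 2R2
Branch closes: q and ¬q both at 2.
All branches of the tableau close; one closing branch shown above.

Unsatisfiable (every branch closes)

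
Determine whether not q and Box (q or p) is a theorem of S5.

No, not valid

Tableau for the negation not (not q and Box (q or p)):
1. not (not q and Box (q or p)), u
2. not Box (q or p), u   [neg-and-rule on 1 (branches; this branch)]
3. not (q or p), v   [neg-Box-rule on 2: fresh world v, uRv]
4. not q, v   [neg-or-rule on 3]
5. not p, v   [neg-or-rule on 3]
Accessibility: uRu, uRv, vRu, vRv
The negation has an open branch (countermodel exists).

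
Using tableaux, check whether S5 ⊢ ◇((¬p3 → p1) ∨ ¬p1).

Yes, valid

Tableau for the negation ¬◇((¬p3 → p1) ∨ ¬p1):
1. ¬◇((¬p3 → p1) ∨ ¬p1), w0
2. ¬((¬p3 → p1) ∨ ¬p1), w0
3. ¬(¬p3 → p1), w0
4. p1, w0
5. ¬p3, w0
6. ¬p1, w0
Accessibility: w0Rw0
Branch closes: p1 and ¬p1 both at w0.
All branches of the negation close; one closing branch shown above.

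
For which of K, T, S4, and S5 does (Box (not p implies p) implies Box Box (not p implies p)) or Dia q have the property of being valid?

S4-tableau for the negation not ((Box (not p implies p) implies Box Box (not p implies p)) or Dia q):
1. not ((Box (not p implies p) implies Box Box (not p implies p)) or Dia q), u
2. not (Box (not p implies p) implies Box Box (not p implies p)), u
3. not Dia q, u
4. Box (not p implies p), u
5. not Box Box (not p implies p), u
6. not q, u
7. not p implies p, u
8. p, u
9. not Box (not p implies p), v
10. not q, v
11. not p implies p, v
12. p, v
13. not (not p implies p), w
14. not p, w
15. not q, w
16. not p implies p, w
17. p, w
Accessibility: uRu, uRv, uRw, vRv, vRw, wRw
Branch closes: p and not p both at w.
Every branch closes (one shown): valid in S4, hence also in S5 (every theorem of S4 is a theorem of S5).
T-tableau for the negation not ((Box (not p implies p) implies Box Box (not p implies p)) or Dia q):
1. not ((Box (not p implies p) implies Box Box (not p implies p)) or Dia q), u
2. not (Box (not p implies p) implies Box Box (not p implies p)), u
3. not Dia q, u
4. Box (not p implies p), u
5. not Box Box (not p implies p), u
6. not q, u
7. not p implies p, u
8. p, u
9. not Box (not p implies p), v
10. not q, v
11. not p implies p, v
12. p, v
13. not (not p implies p), w
14. not p, w
Accessibility: uRu, uRv, vRv, vRw, wRw
Complete open branch: countermodel on a T-frame, so not valid in T, nor in K (the same frame is also a K-frame).

S4, S5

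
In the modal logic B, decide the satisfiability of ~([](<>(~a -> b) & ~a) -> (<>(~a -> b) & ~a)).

1. ~([](<>(~a -> b) & ~a) -> (<>(~a -> b) & ~a)), w0
2. [](<>(~a -> b) & ~a), w0   [~->-rule on 1]
3. ~(<>(~a -> b) & ~a), w0   [~->-rule on 1]
4. <>(~a -> b) & ~a, w0   [[]-rule on 2 via w0Rw0]
5. <>(~a -> b), w0   [&-rule on 4]
6. ~a, w0   [&-rule on 4]
7. ~<>(~a -> b), w0   [~&-rule on 3 (branches; this branch)]
8. ~(~a -> b), w0   [~<>-rule on 7 via w0Rw0]
9. ~b, w0   [~->-rule on 8]
10. ~a -> b, w1   [<>-rule on 5: fresh world w1, w0Rw1]
11. <>(~a -> b) & ~a, w1   [[]-rule on 2 via w0Rw1]
12. <>(~a -> b), w1   [&-rule on 11]
13. ~a, w1   [&-rule on 11]
14. ~(~a -> b), w1   [~<>-rule on 7 via w0Rw1]
15. ~b, w1   [~->-rule on 14]
16. b, w1   [->-rule on 10 (branches; this branch)]
Accessibility: w0Rw0, w0Rw1, w1Rw0, w1Rw1
Branch closes: b and ~b both at w1.
Every branch closes; the branch above is one of them.

Unsatisfiable (every branch closes)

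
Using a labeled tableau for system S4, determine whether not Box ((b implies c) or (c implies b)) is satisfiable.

Unsatisfiable (every branch closes)

1. not Box ((b implies c) or (c implies b)), u
2. not ((b implies c) or (c implies b)), v   [neg-Box-rule on 1: fresh world v, uRv]
3. not (b implies c), v   [neg-or-rule on 2]
4. not (c implies b), v   [neg-or-rule on 2]
5. b, v   [neg-implies-rule on 3]
6. not c, v   [neg-implies-rule on 3]
7. c, v   [neg-implies-rule on 4]
8. not b, v   [neg-implies-rule on 4]
Accessibility: uRu, uRv, vRv
Branch closes: c and not c both at v.
Every branch closes; the branch above is one of them.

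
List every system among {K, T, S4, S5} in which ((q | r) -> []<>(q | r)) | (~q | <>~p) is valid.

S4-tableau for the negation ~(((q | r) -> []<>(q | r)) | (~q | <>~p)):
1. ~(((q | r) -> []<>(q | r)) | (~q | <>~p)), 0
2. ~((q | r) -> []<>(q | r)), 0
3. ~(~q | <>~p), 0
4. q | r, 0
5. ~[]<>(q | r), 0
6. q, 0
7. ~<>~p, 0
8. p, 0
9. r, 0
10. ~<>(q | r), 1
11. p, 1
12. ~(q | r), 1
13. ~q, 1
14. ~r, 1
Accessibility: 0R0, 0R1, 1R1
Complete open branch: countermodel on an S4-frame, so not valid in S4, nor in K, T (the same frame is also a K-frame and a T-frame).
S5-tableau for the negation ~(((q | r) -> []<>(q | r)) | (~q | <>~p)):
1. ~(((q | r) -> []<>(q | r)) | (~q | <>~p)), 0
2. ~((q | r) -> []<>(q | r)), 0
3. ~(~q | <>~p), 0
4. q | r, 0
5. ~[]<>(q | r), 0
6. q, 0
7. ~<>~p, 0
8. p, 0
9. r, 0
10. ~<>(q | r), 1
11. p, 1
12. ~(q | r), 0
13. ~q, 0
14. ~r, 0
Accessibility: 0R0, 0R1, 1R0, 1R1
Branch closes: q and ~q both at 0.
Every branch closes (one shown): valid in S5.

S5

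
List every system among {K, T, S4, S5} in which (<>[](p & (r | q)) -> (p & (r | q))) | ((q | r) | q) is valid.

S5

S5-tableau for the negation ~((<>[](p & (r | q)) -> (p & (r | q))) | ((q | r) | q)):
1. ~((<>[](p & (r | q)) -> (p & (r | q))) | ((q | r) | q)), u
2. ~(<>[](p & (r | q)) -> (p & (r | q))), u   [~|-rule on 1]
3. ~((q | r) | q), u   [~|-rule on 1]
4. <>[](p & (r | q)), u   [~->-rule on 2]
5. ~(p & (r | q)), u   [~->-rule on 2]
6. ~(q | r), u   [~|-rule on 3]
7. ~q, u   [~|-rule on 3]
8. ~r, u   [~|-rule on 6]
9. ~(r | q), u   [~&-rule on 5 (branches; this branch)]
10. [](p & (r | q)), v   [<>-rule on 4: fresh world v, uRv]
11. p & (r | q), u   [[]-rule on 10 via vRu]
12. p, u   [&-rule on 11]
13. r | q, u   [&-rule on 11]
14. p & (r | q), v   [[]-rule on 10 via vRv]
15. p, v   [&-rule on 14]
16. r | q, v   [&-rule on 14]
17. q, u   [|-rule on 13 (branches; this branch)]
Accessibility: uRu, uRv, vRu, vRv
Branch closes: q and ~q both at u.
Every branch closes (one shown): valid in S5.
S4-tableau for the negation ~((<>[](p & (r | q)) -> (p & (r | q))) | ((q | r) | q)):
1. ~((<>[](p & (r | q)) -> (p & (r | q))) | ((q | r) | q)), u
2. ~(<>[](p & (r | q)) -> (p & (r | q))), u   [~|-rule on 1]
3. ~((q | r) | q), u   [~|-rule on 1]
4. <>[](p & (r | q)), u   [~->-rule on 2]
5. ~(p & (r | q)), u   [~->-rule on 2]
6. ~(q | r), u   [~|-rule on 3]
7. ~q, u   [~|-rule on 3]
8. ~r, u   [~|-rule on 6]
9. ~(r | q), u   [~&-rule on 5 (branches; this branch)]
10. [](p & (r | q)), v   [<>-rule on 4: fresh world v, uRv]
11. p & (r | q), v   [[]-rule on 10 via vRv]
12. p, v   [&-rule on 11]
13. r | q, v   [&-rule on 11]
14. q, v   [|-rule on 13 (branches; this branch)]
Accessibility: uRu, uRv, vRv
Complete open branch: countermodel on an S4-frame, so not valid in S4, nor in K, T (the same frame is also a K-frame and a T-frame).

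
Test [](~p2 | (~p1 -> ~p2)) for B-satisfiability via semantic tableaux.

Satisfiable (open branch found)

1. [](~p2 | (~p1 -> ~p2)), u
2. ~p2 | (~p1 -> ~p2), u
3. ~p1 -> ~p2, u
4. ~p2, u
Accessibility: uRu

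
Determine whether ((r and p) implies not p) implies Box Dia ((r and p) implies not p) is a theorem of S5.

Yes, valid

Tableau for the negation not (((r and p) implies not p) implies Box Dia ((r and p) implies not p)):
1. not (((r and p) implies not p) implies Box Dia ((r and p) implies not p)), 0
2. (r and p) implies not p, 0
3. not Box Dia ((r and p) implies not p), 0
4. not (r and p), 0
5. not r, 0
6. not Dia ((r and p) implies not p), 1
7. not ((r and p) implies not p), 0
8. r and p, 0
9. p, 0
10. r, 0
Accessibility: 0R0, 0R1, 1R0, 1R1
Branch closes: r and not r both at 0.
Every branch of the negation's tableau closes; the branch above is one of them.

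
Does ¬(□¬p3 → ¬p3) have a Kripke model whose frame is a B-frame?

Unsatisfiable (every branch closes)

1. ¬(□¬p3 → ¬p3), w0
2. □¬p3, w0
3. p3, w0
4. ¬p3, w0
Accessibility: w0Rw0
Branch closes: p3 and ¬p3 both at w0.
Every branch closes; the branch above is one of them.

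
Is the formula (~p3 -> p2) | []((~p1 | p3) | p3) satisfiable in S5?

Yes, satisfiable

1. (~p3 -> p2) | []((~p1 | p3) | p3), u
2. []((~p1 | p3) | p3), u
3. (~p1 | p3) | p3, u
4. p3, u
Accessibility: uRu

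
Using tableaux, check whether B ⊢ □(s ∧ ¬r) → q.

Tableau for the negation ¬(□(s ∧ ¬r) → q):
1. ¬(□(s ∧ ¬r) → q), u
2. □(s ∧ ¬r), u
3. ¬q, u
4. s ∧ ¬r, u
5. s, u
6. ¬r, u
Accessibility: uRu
The negation has an open branch (countermodel exists).

Invalid (countermodel exists)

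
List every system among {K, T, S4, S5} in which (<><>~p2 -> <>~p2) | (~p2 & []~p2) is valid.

T-tableau for the negation ~((<><>~p2 -> <>~p2) | (~p2 & []~p2)):
1. ~((<><>~p2 -> <>~p2) | (~p2 & []~p2)), w0
2. ~(<><>~p2 -> <>~p2), w0
3. ~(~p2 & []~p2), w0
4. <><>~p2, w0
5. ~<>~p2, w0
6. p2, w0
7. ~[]~p2, w0
8. <>~p2, w1
9. p2, w1
10. p2, w2
11. ~p2, w3
Accessibility: w0Rw0, w0Rw1, w0Rw2, w1Rw1, w1Rw3, w2Rw2, w3Rw3
Complete open branch: countermodel on a T-frame, so not valid in T, nor in K (the same frame is also a K-frame).
S4-tableau for the negation ~((<><>~p2 -> <>~p2) | (~p2 & []~p2)):
1. ~((<><>~p2 -> <>~p2) | (~p2 & []~p2)), w0
2. ~(<><>~p2 -> <>~p2), w0
3. ~(~p2 & []~p2), w0
4. <><>~p2, w0
5. ~<>~p2, w0
6. p2, w0
7. ~[]~p2, w0
8. <>~p2, w1
9. p2, w1
10. p2, w2
11. ~p2, w3
12. p2, w3
Accessibility: w0Rw0, w0Rw1, w0Rw2, w0Rw3, w1Rw1, w1Rw3, w2Rw2, w3Rw3
Branch closes: p2 and ~p2 both at w3.
Every branch closes (one shown): valid in S4, hence also in S5 (every theorem of S4 is a theorem of S5).

S4, S5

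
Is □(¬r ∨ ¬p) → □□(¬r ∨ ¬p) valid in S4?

Tableau for the negation ¬(□(¬r ∨ ¬p) → □□(¬r ∨ ¬p)):
1. ¬(□(¬r ∨ ¬p) → □□(¬r ∨ ¬p)), u
2. □(¬r ∨ ¬p), u
3. ¬□□(¬r ∨ ¬p), u
4. ¬r ∨ ¬p, u
5. ¬p, u
6. ¬□(¬r ∨ ¬p), v
7. ¬r ∨ ¬p, v
8. ¬p, v
9. ¬(¬r ∨ ¬p), w
10. r, w
11. p, w
12. ¬r ∨ ¬p, w
13. ¬p, w
Accessibility: uRu, uRv, uRw, vRv, vRw, wRw
Branch closes: p and ¬p both at w.
All branches of the negation close; one closing branch shown above.

Yes, valid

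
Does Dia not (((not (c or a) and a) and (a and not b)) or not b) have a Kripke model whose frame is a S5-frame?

1. Dia not (((not (c or a) and a) and (a and not b)) or not b), u
2. not (((not (c or a) and a) and (a and not b)) or not b), v   [Dia-rule on 1: fresh world v, uRv]
3. not ((not (c or a) and a) and (a and not b)), v   [neg-or-rule on 2]
4. b, v   [neg-or-rule on 2]
5. not (a and not b), v   [neg-and-rule on 3 (branches; this branch)]
Accessibility: uRu, uRv, vRu, vRv

Yes, satisfiable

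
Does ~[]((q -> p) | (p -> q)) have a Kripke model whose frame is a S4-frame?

1. ~[]((q -> p) | (p -> q)), 0
2. ~((q -> p) | (p -> q)), 1
3. ~(q -> p), 1
4. ~(p -> q), 1
5. q, 1
6. ~p, 1
7. p, 1
8. ~q, 1
Accessibility: 0R0, 0R1, 1R1
Branch closes: p and ~p both at 1.
Every branch closes; the branch above is one of them.

Unsatisfiable (every branch closes)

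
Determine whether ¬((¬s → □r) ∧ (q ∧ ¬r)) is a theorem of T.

Tableau for the negation (¬s → □r) ∧ (q ∧ ¬r):
1. (¬s → □r) ∧ (q ∧ ¬r), 0
2. ¬s → □r, 0
3. q ∧ ¬r, 0
4. q, 0
5. ¬r, 0
6. s, 0
Accessibility: 0R0
The negation has an open branch (countermodel exists).

Invalid (countermodel exists)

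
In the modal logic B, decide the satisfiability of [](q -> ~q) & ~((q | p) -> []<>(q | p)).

No, unsatisfiable

1. [](q -> ~q) & ~((q | p) -> []<>(q | p)), u
2. [](q -> ~q), u
3. ~((q | p) -> []<>(q | p)), u
4. q | p, u
5. ~[]<>(q | p), u
6. q -> ~q, u
7. p, u
8. ~q, u
9. ~<>(q | p), v
10. q -> ~q, v
11. ~(q | p), u
12. ~p, u
Accessibility: uRu, uRv, vRu, vRv
Branch closes: p and ~p both at u.
All branches of the tableau close; one closing branch shown above.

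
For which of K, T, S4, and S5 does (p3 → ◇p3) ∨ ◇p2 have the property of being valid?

T-tableau for the negation ¬((p3 → ◇p3) ∨ ◇p2):
1. ¬((p3 → ◇p3) ∨ ◇p2), 0
2. ¬(p3 → ◇p3), 0
3. ¬◇p2, 0
4. p3, 0
5. ¬◇p3, 0
6. ¬p2, 0
7. ¬p3, 0
Accessibility: 0R0
Branch closes: p3 and ¬p3 both at 0.
Every branch closes (one shown): valid in T, hence also in S4, S5 (every theorem of T is a theorem of S4 and S5).
K-tableau for the negation ¬((p3 → ◇p3) ∨ ◇p2):
1. ¬((p3 → ◇p3) ∨ ◇p2), 0
2. ¬(p3 → ◇p3), 0
3. ¬◇p2, 0
4. p3, 0
5. ¬◇p3, 0
Complete open branch: countermodel on a K-frame, so not valid in K.

T, S4, S5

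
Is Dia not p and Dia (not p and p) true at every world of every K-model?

Not valid

Tableau for the negation not (Dia not p and Dia (not p and p)):
1. not (Dia not p and Dia (not p and p)), u
2. not Dia (not p and p), u
The negation has an open branch (countermodel exists).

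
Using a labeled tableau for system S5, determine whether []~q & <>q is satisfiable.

No, unsatisfiable

1. []~q & <>q, u
2. []~q, u   [&-rule on 1]
3. <>q, u   [&-rule on 1]
4. ~q, u   [[]-rule on 2 via uRu]
5. q, v   [<>-rule on 3: fresh world v, uRv]
6. ~q, v   [[]-rule on 2 via uRv]
Accessibility: uRu, uRv, vRu, vRv
Branch closes: q and ~q both at v.
Every branch closes; the branch above is one of them.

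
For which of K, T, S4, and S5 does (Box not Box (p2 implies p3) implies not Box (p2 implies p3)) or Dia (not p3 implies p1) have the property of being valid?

T-tableau for the negation not ((Box not Box (p2 implies p3) implies not Box (p2 implies p3)) or Dia (not p3 implies p1)):
1. not ((Box not Box (p2 implies p3) implies not Box (p2 implies p3)) or Dia (not p3 implies p1)), u
2. not (Box not Box (p2 implies p3) implies not Box (p2 implies p3)), u
3. not Dia (not p3 implies p1), u
4. Box not Box (p2 implies p3), u
5. Box (p2 implies p3), u
6. not (not p3 implies p1), u
7. not p3, u
8. not p1, u
9. not Box (p2 implies p3), u
10. p2 implies p3, u
11. not p2, u
12. not (p2 implies p3), v
13. p2, v
14. not p3, v
15. not (not p3 implies p1), v
16. not p1, v
17. not Box (p2 implies p3), v
18. p2 implies p3, v
19. p3, v
Accessibility: uRu, uRv, vRv
Branch closes: p3 and not p3 both at v.
Every branch closes (one shown): valid in T, hence also in S4, S5 (every theorem of T is a theorem of S4 and S5).
K-tableau for the negation not ((Box not Box (p2 implies p3) implies not Box (p2 implies p3)) or Dia (not p3 implies p1)):
1. not ((Box not Box (p2 implies p3) implies not Box (p2 implies p3)) or Dia (not p3 implies p1)), u
2. not (Box not Box (p2 implies p3) implies not Box (p2 implies p3)), u
3. not Dia (not p3 implies p1), u
4. Box not Box (p2 implies p3), u
5. Box (p2 implies p3), u
Complete open branch: countermodel on a K-frame, so not valid in K.

T, S4, S5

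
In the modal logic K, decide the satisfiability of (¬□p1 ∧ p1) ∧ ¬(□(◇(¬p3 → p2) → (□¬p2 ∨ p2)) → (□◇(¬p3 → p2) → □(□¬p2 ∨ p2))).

1. (¬□p1 ∧ p1) ∧ ¬(□(◇(¬p3 → p2) → (□¬p2 ∨ p2)) → (□◇(¬p3 → p2) → □(□¬p2 ∨ p2))), u
2. ¬□p1 ∧ p1, u
3. ¬(□(◇(¬p3 → p2) → (□¬p2 ∨ p2)) → (□◇(¬p3 → p2) → □(□¬p2 ∨ p2))), u
4. ¬□p1, u
5. p1, u
6. □(◇(¬p3 → p2) → (□¬p2 ∨ p2)), u
7. ¬(□◇(¬p3 → p2) → □(□¬p2 ∨ p2)), u
8. □◇(¬p3 → p2), u
9. ¬□(□¬p2 ∨ p2), u
10. ¬p1, v
11. ◇(¬p3 → p2) → (□¬p2 ∨ p2), v
12. ◇(¬p3 → p2), v
13. □¬p2 ∨ p2, v
14. □¬p2, v
15. ¬(□¬p2 ∨ p2), w
16. ¬□¬p2, w
17. ¬p2, w
18. ◇(¬p3 → p2) → (□¬p2 ∨ p2), w
19. ◇(¬p3 → p2), w
20. □¬p2 ∨ p2, w
21. □¬p2, w
22. ¬p3 → p2, x
23. ¬p2, x
24. p3, x
25. p2, y
26. ¬p2, y
Accessibility: uRv, uRw, vRx, wRy
Branch closes: p2 and ¬p2 both at y.
All branches of the tableau close; one closing branch shown above.

Unsatisfiable (every branch closes)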